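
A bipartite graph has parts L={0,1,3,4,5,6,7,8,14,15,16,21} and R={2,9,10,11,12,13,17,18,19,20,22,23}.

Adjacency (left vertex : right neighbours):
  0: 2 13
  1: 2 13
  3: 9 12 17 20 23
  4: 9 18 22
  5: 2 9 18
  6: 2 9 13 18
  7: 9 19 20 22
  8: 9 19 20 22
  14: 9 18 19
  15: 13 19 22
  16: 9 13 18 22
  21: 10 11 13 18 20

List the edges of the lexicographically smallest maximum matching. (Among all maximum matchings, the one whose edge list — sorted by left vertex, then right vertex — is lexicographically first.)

|M| = 9 (so the lex-smallest maximum matching has 9 edges)
process left vertices in ascending order; for each, take the smallest-labelled available neighbour that still permits 9 edges overall, or leave it unmatched if none does
lex-smallest matching: {0-2, 1-13, 3-12, 4-9, 5-18, 7-19, 8-20, 15-22, 21-10}

Lex-smallest maximum matching: {(0,2), (1,13), (3,12), (4,9), (5,18), (7,19), (8,20), (15,22), (21,10)}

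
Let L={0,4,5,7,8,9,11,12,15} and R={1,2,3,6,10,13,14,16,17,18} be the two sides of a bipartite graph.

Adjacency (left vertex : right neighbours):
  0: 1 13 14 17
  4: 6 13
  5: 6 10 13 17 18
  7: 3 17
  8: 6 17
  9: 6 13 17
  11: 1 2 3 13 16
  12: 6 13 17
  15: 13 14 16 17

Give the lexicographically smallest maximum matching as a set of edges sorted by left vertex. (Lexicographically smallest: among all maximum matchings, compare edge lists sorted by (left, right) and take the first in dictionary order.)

|M| = 8 (so the lex-smallest maximum matching has 8 edges)
process left vertices in ascending order; for each, take the smallest-labelled available neighbour that still permits 8 edges overall, or leave it unmatched if none does
lex-smallest matching: {0-1, 4-6, 5-10, 7-3, 8-17, 9-13, 11-2, 15-14}

Lex-smallest maximum matching: {(0,1), (4,6), (5,10), (7,3), (8,17), (9,13), (11,2), (15,14)}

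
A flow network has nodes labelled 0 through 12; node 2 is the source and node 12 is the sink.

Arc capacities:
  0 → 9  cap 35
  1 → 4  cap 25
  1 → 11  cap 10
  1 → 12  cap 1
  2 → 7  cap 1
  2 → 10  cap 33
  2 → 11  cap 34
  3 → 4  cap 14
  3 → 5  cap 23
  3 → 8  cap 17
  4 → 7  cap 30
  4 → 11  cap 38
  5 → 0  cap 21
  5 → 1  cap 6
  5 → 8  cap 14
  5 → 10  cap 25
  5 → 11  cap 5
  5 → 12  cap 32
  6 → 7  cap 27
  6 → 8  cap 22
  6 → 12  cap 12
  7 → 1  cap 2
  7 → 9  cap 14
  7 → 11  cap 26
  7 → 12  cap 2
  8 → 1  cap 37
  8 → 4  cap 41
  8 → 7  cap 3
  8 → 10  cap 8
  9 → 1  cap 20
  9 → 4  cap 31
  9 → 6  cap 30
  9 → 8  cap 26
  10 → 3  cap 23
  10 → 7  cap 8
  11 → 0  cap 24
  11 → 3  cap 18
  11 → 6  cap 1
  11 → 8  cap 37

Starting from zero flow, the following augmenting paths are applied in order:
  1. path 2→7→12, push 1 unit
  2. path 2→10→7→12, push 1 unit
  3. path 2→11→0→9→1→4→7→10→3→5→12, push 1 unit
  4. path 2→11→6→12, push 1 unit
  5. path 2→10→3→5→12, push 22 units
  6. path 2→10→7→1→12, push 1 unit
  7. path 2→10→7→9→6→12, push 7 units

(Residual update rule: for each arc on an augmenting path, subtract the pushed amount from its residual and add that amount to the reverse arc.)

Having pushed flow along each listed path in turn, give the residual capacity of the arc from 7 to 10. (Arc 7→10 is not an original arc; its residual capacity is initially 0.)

after path 1 (2→7→12, push 1): res(7,10)=0
after path 2 (2→10→7→12, push 1): res(7,10)=1
after path 3 (2→11→0→9→1→4→7→10→3→5→12, push 1): res(7,10)=0
after path 4 (2→11→6→12, push 1): res(7,10)=0
after path 5 (2→10→3→5→12, push 22): res(7,10)=0
after path 6 (2→10→7→1→12, push 1): res(7,10)=1
after path 7 (2→10→7→9→6→12, push 7): res(7,10)=8

Residual capacity of (7,10): 8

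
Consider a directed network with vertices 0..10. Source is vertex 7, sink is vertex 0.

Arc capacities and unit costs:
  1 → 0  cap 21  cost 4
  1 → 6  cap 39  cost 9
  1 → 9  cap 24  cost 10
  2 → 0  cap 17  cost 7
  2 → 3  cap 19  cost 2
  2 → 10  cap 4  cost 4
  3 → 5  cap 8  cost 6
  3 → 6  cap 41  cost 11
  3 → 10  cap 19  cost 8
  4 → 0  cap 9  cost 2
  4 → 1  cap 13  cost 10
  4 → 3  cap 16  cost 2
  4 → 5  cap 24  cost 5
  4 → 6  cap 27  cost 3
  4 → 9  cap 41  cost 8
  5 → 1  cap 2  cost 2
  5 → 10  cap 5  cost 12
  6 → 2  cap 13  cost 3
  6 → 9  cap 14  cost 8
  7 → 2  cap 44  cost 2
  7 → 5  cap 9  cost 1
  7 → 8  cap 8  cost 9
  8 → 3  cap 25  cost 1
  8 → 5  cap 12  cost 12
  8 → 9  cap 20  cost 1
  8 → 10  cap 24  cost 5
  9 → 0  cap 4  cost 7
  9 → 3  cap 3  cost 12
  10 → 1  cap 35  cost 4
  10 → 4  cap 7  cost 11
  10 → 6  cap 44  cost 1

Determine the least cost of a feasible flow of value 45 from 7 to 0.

shortest-cost path #1: 7→5→1→0 push 2 @ unit cost 7 (adds 14)
shortest-cost path #2: 7→2→0 push 17 @ unit cost 9 (adds 153)
shortest-cost path #3: 7→2→10→1→0 push 4 @ unit cost 14 (adds 56)
shortest-cost path #4: 7→8→9→0 push 4 @ unit cost 17 (adds 68)
shortest-cost path #5: 7→2→3→10→1→0 push 15 @ unit cost 20 (adds 300)
shortest-cost path #6: 7→2→3→10→4→0 push 3 @ unit cost 25 (adds 75)
total cost = 666

Minimum cost for 45 units: 666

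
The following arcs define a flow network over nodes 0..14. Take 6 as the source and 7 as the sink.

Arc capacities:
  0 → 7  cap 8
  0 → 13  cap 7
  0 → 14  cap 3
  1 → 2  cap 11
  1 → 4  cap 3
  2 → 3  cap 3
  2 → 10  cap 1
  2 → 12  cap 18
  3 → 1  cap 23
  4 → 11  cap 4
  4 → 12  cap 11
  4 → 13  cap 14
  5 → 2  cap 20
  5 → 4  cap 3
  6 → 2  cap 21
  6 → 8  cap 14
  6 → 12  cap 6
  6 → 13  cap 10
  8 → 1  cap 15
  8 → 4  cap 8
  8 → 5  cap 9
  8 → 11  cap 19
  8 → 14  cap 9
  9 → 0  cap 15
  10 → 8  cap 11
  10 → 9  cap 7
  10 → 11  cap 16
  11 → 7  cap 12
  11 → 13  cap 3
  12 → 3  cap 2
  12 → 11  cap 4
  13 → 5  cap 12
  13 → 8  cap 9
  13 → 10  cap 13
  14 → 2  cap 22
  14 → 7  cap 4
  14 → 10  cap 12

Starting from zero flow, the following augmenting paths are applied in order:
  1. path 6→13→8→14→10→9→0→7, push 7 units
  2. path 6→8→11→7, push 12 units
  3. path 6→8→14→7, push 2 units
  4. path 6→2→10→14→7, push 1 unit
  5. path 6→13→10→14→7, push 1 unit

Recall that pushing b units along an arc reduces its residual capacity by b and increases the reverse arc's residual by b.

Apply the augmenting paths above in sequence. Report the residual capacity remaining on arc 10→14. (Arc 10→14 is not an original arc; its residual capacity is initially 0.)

after path 1 (6→13→8→14→10→9→0→7, push 7): res(10,14)=7
after path 2 (6→8→11→7, push 12): res(10,14)=7
after path 3 (6→8→14→7, push 2): res(10,14)=7
after path 4 (6→2→10→14→7, push 1): res(10,14)=6
after path 5 (6→13→10→14→7, push 1): res(10,14)=5

Residual capacity of (10,14): 5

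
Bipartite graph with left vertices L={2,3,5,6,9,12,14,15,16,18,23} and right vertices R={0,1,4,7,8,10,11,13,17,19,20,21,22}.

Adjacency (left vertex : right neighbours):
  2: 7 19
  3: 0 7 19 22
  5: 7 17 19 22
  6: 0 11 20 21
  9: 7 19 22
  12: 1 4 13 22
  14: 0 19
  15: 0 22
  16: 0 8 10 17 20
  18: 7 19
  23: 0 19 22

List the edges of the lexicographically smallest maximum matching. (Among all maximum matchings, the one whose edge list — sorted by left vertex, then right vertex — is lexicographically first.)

Lex-smallest maximum matching: {(2,7), (3,0), (5,17), (6,11), (9,19), (12,1), (15,22), (16,8)}

|M| = 8 (so the lex-smallest maximum matching has 8 edges)
process left vertices in ascending order; for each, take the smallest-labelled available neighbour that still permits 8 edges overall, or leave it unmatched if none does
lex-smallest matching: {2-7, 3-0, 5-17, 6-11, 9-19, 12-1, 15-22, 16-8}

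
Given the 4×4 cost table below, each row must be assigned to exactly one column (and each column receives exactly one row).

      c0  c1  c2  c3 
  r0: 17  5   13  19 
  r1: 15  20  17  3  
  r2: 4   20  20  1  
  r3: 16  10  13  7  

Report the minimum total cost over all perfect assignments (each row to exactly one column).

optimal assignment: row0→col1 (cost 5), row1→col3 (cost 3), row2→col0 (cost 4), row3→col2 (cost 13)
total = 5 + 3 + 4 + 13 = 25

Minimum assignment cost: 25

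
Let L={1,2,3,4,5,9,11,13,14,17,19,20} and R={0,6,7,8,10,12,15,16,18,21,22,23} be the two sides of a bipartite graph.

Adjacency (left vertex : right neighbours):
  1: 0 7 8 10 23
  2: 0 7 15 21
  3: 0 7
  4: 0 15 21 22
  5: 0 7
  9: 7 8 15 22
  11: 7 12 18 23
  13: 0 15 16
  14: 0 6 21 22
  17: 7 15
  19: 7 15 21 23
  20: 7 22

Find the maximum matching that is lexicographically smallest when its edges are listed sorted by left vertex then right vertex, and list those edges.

Lex-smallest maximum matching: {(1,10), (2,0), (3,7), (4,21), (9,8), (11,12), (13,16), (14,6), (17,15), (19,23), (20,22)}

|M| = 11 (so the lex-smallest maximum matching has 11 edges)
process left vertices in ascending order; for each, take the smallest-labelled available neighbour that still permits 11 edges overall, or leave it unmatched if none does
lex-smallest matching: {1-10, 2-0, 3-7, 4-21, 9-8, 11-12, 13-16, 14-6, 17-15, 19-23, 20-22}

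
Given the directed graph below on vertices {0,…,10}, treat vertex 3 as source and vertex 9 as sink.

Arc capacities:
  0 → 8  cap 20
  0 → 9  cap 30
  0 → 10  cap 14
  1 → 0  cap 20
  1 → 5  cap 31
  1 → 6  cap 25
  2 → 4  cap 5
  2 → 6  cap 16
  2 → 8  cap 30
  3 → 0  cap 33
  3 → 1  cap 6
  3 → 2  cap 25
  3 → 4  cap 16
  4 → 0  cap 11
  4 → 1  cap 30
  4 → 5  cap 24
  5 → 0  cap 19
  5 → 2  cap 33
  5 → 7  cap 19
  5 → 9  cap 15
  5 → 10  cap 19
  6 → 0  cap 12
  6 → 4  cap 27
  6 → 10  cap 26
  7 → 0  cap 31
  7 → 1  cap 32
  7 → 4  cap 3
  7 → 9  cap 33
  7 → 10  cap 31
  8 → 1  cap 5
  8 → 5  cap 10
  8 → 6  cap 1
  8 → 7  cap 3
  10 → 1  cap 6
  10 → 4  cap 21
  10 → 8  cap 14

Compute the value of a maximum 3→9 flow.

augment #1: 3→0→9 bottleneck 30, total now 30
augment #2: 3→1→5→9 bottleneck 6, total now 36
augment #3: 3→4→5→9 bottleneck 9, total now 45
augment #4: 3→0→8→7→9 bottleneck 3, total now 48
augment #5: 3→4→5→7→9 bottleneck 7, total now 55
augment #6: 3→2→4→5→7→9 bottleneck 5, total now 60
augment #7: 3→2→8→5→7→9 bottleneck 7, total now 67

Maximum flow value: 67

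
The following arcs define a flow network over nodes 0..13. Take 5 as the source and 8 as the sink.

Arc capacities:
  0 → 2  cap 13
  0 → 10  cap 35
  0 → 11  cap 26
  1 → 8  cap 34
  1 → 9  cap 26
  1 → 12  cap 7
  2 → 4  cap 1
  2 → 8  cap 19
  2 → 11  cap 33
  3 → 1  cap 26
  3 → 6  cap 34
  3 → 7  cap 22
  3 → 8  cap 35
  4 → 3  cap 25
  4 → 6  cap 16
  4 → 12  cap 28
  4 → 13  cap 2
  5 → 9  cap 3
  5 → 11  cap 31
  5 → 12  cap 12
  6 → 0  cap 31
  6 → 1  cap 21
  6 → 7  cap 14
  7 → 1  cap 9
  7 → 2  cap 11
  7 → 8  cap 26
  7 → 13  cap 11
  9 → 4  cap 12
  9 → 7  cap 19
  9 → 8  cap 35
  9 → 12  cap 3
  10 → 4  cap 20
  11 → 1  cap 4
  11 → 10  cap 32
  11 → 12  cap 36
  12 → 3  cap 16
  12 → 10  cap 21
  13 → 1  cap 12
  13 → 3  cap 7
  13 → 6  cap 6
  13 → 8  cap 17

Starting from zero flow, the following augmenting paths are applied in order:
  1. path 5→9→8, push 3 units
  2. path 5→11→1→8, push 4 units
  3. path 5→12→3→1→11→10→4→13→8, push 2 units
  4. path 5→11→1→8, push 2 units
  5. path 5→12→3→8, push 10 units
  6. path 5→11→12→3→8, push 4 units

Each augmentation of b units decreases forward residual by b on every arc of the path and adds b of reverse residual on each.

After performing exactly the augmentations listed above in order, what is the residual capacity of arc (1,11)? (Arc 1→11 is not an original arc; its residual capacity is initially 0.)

after path 1 (5→9→8, push 3): res(1,11)=0
after path 2 (5→11→1→8, push 4): res(1,11)=4
after path 3 (5→12→3→1→11→10→4→13→8, push 2): res(1,11)=2
after path 4 (5→11→1→8, push 2): res(1,11)=4
after path 5 (5→12→3→8, push 10): res(1,11)=4
after path 6 (5→11→12→3→8, push 4): res(1,11)=4

Residual capacity of (1,11): 4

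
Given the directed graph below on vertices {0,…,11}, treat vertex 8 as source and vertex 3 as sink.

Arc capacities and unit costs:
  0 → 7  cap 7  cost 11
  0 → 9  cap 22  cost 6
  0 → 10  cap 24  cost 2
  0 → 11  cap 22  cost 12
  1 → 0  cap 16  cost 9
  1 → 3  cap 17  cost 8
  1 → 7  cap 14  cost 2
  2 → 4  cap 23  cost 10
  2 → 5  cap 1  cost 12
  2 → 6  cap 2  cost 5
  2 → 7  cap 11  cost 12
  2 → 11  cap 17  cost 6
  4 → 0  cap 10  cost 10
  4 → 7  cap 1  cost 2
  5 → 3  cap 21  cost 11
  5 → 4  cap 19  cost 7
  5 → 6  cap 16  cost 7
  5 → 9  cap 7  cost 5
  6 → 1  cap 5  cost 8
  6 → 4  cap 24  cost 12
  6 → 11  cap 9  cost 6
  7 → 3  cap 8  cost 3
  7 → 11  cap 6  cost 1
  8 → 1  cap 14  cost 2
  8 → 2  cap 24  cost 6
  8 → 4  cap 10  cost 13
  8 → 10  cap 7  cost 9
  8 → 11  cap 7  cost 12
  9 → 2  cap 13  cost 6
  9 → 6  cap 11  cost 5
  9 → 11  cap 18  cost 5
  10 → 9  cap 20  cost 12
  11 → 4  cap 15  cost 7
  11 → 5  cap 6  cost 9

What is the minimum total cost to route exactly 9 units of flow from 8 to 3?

Minimum cost for 9 units: 66

shortest-cost path #1: 8→1→7→3 push 8 @ unit cost 7 (adds 56)
shortest-cost path #2: 8→1→3 push 1 @ unit cost 10 (adds 10)
total cost = 66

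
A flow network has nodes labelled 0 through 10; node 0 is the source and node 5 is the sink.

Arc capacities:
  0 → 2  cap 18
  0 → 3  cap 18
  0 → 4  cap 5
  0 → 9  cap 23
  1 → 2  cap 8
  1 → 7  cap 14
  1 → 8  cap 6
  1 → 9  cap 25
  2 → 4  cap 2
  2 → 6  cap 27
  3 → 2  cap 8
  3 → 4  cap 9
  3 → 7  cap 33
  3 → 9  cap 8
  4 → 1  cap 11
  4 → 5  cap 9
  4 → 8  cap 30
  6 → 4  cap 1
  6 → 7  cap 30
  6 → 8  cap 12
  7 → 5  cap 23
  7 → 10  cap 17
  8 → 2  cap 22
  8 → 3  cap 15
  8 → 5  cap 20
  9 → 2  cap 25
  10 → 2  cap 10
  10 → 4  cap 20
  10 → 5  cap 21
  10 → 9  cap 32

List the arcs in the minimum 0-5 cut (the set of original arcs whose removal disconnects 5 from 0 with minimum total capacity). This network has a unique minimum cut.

augment #1: 0→4→5 push 5
augment #2: 0→2→4→5 push 2
augment #3: 0→3→4→5 push 2
augment #4: 0→3→7→5 push 16
augment #5: 0→2→6→7→5 push 7
augment #6: 0→2→6→8→5 push 9
augment #7: 0→9→2→6→8→5 push 3
augment #8: 0→9→2→6→4→8→5 push 1
augment #9: 0→9→2→6→7→10→5 push 7
max flow = 52; residual-reachable set from 0 gives S-side
cut edges (S→T): {(0,3), (0,4), (2,4), (2,6)} total cap 52

Min-cut arcs: {(0,3), (0,4), (2,4), (2,6)} (total capacity 52)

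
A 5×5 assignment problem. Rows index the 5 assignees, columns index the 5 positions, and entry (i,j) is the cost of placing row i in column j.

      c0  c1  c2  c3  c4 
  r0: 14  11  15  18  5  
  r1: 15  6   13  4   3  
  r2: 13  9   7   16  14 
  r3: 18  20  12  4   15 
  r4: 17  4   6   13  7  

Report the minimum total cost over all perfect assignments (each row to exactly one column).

optimal assignment: row0→col0 (cost 14), row1→col4 (cost 3), row2→col2 (cost 7), row3→col3 (cost 4), row4→col1 (cost 4)
total = 14 + 3 + 7 + 4 + 4 = 32

Minimum assignment cost: 32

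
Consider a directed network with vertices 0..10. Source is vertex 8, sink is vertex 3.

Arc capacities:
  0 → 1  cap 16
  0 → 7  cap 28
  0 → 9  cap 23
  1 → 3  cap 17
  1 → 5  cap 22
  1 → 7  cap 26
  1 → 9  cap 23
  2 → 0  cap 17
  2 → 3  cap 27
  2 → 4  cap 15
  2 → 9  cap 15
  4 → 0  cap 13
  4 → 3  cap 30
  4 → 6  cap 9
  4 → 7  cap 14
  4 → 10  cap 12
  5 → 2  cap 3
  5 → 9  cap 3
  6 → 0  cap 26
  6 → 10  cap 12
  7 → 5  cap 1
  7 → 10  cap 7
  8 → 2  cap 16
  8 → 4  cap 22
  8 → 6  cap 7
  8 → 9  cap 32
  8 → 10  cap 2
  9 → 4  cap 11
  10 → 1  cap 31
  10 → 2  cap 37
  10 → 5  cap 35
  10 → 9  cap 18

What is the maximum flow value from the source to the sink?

Maximum flow value: 58

augment #1: 8→2→3 bottleneck 16, total now 16
augment #2: 8→4→3 bottleneck 22, total now 38
augment #3: 8→9→4→3 bottleneck 8, total now 46
augment #4: 8→10→1→3 bottleneck 2, total now 48
augment #5: 8→6→0→1→3 bottleneck 7, total now 55
augment #6: 8→9→4→0→1→3 bottleneck 3, total now 58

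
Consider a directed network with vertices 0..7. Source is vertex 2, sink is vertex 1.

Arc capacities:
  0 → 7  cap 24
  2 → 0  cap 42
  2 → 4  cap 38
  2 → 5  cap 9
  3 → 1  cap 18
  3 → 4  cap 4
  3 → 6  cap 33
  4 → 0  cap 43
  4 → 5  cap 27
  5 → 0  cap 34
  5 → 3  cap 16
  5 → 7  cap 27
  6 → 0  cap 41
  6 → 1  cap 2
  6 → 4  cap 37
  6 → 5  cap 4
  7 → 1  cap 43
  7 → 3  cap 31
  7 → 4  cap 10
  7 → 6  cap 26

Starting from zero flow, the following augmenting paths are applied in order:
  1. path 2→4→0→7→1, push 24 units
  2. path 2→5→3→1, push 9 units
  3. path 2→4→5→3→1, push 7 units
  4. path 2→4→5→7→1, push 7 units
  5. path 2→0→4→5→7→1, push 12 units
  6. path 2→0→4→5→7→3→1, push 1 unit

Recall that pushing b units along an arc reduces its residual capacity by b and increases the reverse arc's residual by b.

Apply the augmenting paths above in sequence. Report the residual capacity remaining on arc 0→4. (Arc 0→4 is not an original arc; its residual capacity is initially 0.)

after path 1 (2→4→0→7→1, push 24): res(0,4)=24
after path 2 (2→5→3→1, push 9): res(0,4)=24
after path 3 (2→4→5→3→1, push 7): res(0,4)=24
after path 4 (2→4→5→7→1, push 7): res(0,4)=24
after path 5 (2→0→4→5→7→1, push 12): res(0,4)=12
after path 6 (2→0→4→5→7→3→1, push 1): res(0,4)=11

Residual capacity of (0,4): 11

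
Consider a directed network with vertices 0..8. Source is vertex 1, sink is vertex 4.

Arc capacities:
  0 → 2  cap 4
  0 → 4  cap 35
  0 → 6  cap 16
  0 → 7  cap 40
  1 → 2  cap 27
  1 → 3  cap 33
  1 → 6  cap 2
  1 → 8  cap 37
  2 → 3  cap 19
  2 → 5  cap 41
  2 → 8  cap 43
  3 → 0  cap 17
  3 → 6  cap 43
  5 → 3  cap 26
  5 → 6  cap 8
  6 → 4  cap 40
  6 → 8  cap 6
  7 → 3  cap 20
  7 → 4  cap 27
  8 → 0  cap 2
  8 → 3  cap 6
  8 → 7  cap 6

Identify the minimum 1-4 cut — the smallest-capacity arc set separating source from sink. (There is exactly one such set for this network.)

augment #1: 1→6→4 push 2
augment #2: 1→3→0→4 push 17
augment #3: 1→3→6→4 push 16
augment #4: 1→8→0→4 push 2
augment #5: 1→8→7→4 push 6
augment #6: 1→2→3→6→4 push 19
augment #7: 1→2→5→6→4 push 3
max flow = 65; residual-reachable set from 1 gives S-side
cut edges (S→T): {(3,0), (6,4), (8,0), (8,7)} total cap 65

Min-cut arcs: {(3,0), (6,4), (8,0), (8,7)} (total capacity 65)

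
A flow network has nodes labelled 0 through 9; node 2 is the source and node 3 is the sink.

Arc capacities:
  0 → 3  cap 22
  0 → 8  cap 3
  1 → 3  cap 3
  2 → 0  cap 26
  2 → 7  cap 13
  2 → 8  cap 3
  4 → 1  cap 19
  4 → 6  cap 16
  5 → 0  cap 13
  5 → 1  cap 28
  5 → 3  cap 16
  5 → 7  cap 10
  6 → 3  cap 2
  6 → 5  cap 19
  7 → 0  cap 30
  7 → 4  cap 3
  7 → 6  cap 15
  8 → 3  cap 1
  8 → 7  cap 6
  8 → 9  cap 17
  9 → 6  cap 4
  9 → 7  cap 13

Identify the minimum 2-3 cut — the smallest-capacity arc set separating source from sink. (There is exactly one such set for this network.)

augment #1: 2→0→3 push 22
augment #2: 2→8→3 push 1
augment #3: 2→7→6→3 push 2
augment #4: 2→7→4→1→3 push 3
augment #5: 2→7→6→5→3 push 8
augment #6: 2→8→7→6→5→3 push 2
augment #7: 2→0→8→7→6→5→3 push 3
max flow = 41; residual-reachable set from 2 gives S-side
cut edges (S→T): {(0,3), (0,8), (2,7), (2,8)} total cap 41

Min-cut arcs: {(0,3), (0,8), (2,7), (2,8)} (total capacity 41)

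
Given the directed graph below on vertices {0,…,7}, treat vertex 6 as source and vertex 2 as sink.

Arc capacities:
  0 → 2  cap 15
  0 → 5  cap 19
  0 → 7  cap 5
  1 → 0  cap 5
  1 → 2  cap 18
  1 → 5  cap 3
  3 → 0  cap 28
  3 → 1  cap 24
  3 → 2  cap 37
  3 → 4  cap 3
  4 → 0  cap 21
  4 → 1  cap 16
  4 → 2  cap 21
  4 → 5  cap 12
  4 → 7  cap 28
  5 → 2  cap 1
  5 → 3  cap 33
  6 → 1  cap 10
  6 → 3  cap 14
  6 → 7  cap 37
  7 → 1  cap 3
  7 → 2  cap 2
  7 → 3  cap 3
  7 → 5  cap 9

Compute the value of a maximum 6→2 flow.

Maximum flow value: 41

augment #1: 6→1→2 bottleneck 10, total now 10
augment #2: 6→3→2 bottleneck 14, total now 24
augment #3: 6→7→2 bottleneck 2, total now 26
augment #4: 6→7→1→2 bottleneck 3, total now 29
augment #5: 6→7→3→2 bottleneck 3, total now 32
augment #6: 6→7→5→2 bottleneck 1, total now 33
augment #7: 6→7→5→3→2 bottleneck 8, total now 41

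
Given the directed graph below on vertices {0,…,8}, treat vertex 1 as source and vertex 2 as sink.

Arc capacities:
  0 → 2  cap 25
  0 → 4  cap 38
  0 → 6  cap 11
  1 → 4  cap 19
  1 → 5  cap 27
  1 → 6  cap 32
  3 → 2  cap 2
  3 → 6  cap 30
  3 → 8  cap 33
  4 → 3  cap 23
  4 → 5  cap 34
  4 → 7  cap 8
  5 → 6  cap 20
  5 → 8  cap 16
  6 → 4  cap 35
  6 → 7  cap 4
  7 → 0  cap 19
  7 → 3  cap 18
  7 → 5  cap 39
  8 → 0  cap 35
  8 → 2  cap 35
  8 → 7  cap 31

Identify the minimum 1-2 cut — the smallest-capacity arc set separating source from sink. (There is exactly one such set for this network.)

augment #1: 1→4→3→2 push 2
augment #2: 1→5→8→2 push 16
augment #3: 1→4→3→8→2 push 17
augment #4: 1→6→7→0→2 push 4
augment #5: 1→6→4→3→8→2 push 2
augment #6: 1→6→4→7→0→2 push 8
augment #7: 1→6→4→3→8→0→2 push 2
max flow = 51; residual-reachable set from 1 gives S-side
cut edges (S→T): {(4,3), (4,7), (5,8), (6,7)} total cap 51

Min-cut arcs: {(4,3), (4,7), (5,8), (6,7)} (total capacity 51)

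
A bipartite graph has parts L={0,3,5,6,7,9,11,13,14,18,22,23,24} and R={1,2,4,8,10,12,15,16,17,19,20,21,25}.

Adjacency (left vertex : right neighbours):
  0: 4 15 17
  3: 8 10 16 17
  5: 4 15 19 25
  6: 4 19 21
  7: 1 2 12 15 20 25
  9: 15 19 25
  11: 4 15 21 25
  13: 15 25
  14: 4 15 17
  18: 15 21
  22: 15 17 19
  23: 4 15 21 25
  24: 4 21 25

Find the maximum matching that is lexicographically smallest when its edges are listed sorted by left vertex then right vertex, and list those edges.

|M| = 8 (so the lex-smallest maximum matching has 8 edges)
process left vertices in ascending order; for each, take the smallest-labelled available neighbour that still permits 8 edges overall, or leave it unmatched if none does
lex-smallest matching: {0-4, 3-8, 5-15, 6-19, 7-1, 9-25, 11-21, 14-17}

Lex-smallest maximum matching: {(0,4), (3,8), (5,15), (6,19), (7,1), (9,25), (11,21), (14,17)}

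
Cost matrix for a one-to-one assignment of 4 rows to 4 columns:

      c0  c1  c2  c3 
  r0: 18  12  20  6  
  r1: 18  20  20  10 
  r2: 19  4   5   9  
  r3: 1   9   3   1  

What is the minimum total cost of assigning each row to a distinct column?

Minimum assignment cost: 28

optimal assignment: row0→col1 (cost 12), row1→col3 (cost 10), row2→col2 (cost 5), row3→col0 (cost 1)
total = 12 + 10 + 5 + 1 = 28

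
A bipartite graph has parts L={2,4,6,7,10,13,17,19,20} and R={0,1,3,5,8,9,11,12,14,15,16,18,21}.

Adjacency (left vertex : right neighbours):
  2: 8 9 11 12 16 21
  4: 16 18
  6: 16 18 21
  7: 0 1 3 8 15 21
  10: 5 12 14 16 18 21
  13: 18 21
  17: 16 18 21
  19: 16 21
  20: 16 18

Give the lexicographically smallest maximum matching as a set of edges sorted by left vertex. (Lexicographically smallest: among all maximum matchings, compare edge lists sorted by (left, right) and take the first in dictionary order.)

|M| = 6 (so the lex-smallest maximum matching has 6 edges)
process left vertices in ascending order; for each, take the smallest-labelled available neighbour that still permits 6 edges overall, or leave it unmatched if none does
lex-smallest matching: {2-8, 4-16, 6-18, 7-0, 10-5, 13-21}

Lex-smallest maximum matching: {(2,8), (4,16), (6,18), (7,0), (10,5), (13,21)}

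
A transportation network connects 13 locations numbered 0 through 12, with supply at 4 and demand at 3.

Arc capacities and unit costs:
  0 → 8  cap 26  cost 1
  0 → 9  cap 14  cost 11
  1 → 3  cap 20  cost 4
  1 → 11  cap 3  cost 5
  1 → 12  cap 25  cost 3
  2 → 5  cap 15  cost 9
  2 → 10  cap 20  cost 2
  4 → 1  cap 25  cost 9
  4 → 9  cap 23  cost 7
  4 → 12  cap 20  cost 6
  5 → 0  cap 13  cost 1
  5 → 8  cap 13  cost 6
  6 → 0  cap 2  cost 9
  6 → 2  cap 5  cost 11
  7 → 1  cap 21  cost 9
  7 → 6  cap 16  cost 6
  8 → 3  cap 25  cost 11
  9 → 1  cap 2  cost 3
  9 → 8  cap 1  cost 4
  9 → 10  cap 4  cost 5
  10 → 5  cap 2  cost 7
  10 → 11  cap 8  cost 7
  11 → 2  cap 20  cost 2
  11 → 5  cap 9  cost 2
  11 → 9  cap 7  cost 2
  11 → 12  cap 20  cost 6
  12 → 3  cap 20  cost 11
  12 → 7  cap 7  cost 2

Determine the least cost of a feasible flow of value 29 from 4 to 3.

Minimum cost for 29 units: 413

shortest-cost path #1: 4→1→3 push 20 @ unit cost 13 (adds 260)
shortest-cost path #2: 4→12→3 push 9 @ unit cost 17 (adds 153)
total cost = 413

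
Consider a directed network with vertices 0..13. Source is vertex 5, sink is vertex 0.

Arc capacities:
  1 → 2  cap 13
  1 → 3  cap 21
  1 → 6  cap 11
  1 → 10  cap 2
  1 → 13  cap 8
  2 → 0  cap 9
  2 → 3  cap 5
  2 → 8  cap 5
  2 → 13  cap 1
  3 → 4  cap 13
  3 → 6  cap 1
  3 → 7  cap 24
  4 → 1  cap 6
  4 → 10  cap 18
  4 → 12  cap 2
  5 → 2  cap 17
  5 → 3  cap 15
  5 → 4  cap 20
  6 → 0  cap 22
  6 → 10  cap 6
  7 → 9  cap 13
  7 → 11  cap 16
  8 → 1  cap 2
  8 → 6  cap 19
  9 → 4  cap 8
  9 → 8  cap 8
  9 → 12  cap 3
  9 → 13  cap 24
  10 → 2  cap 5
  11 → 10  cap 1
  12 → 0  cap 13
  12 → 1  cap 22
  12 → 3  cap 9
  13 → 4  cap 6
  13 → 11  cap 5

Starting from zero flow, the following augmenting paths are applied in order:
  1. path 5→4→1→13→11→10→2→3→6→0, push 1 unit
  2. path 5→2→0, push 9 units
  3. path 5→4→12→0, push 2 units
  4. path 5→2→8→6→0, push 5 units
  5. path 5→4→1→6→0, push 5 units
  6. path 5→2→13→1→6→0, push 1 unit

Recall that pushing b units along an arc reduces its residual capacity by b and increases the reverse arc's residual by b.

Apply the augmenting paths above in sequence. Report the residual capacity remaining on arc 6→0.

after path 1 (5→4→1→13→11→10→2→3→6→0, push 1): res(6,0)=21
after path 2 (5→2→0, push 9): res(6,0)=21
after path 3 (5→4→12→0, push 2): res(6,0)=21
after path 4 (5→2→8→6→0, push 5): res(6,0)=16
after path 5 (5→4→1→6→0, push 5): res(6,0)=11
after path 6 (5→2→13→1→6→0, push 1): res(6,0)=10

Residual capacity of (6,0): 10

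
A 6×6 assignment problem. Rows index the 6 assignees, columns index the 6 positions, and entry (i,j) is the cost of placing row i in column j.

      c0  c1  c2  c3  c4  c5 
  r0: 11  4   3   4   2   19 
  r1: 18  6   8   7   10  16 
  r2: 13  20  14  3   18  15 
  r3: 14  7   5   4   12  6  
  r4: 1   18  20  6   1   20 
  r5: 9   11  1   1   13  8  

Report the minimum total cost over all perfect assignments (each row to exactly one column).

optimal assignment: row0→col4 (cost 2), row1→col1 (cost 6), row2→col3 (cost 3), row3→col5 (cost 6), row4→col0 (cost 1), row5→col2 (cost 1)
total = 2 + 6 + 3 + 6 + 1 + 1 = 19

Minimum assignment cost: 19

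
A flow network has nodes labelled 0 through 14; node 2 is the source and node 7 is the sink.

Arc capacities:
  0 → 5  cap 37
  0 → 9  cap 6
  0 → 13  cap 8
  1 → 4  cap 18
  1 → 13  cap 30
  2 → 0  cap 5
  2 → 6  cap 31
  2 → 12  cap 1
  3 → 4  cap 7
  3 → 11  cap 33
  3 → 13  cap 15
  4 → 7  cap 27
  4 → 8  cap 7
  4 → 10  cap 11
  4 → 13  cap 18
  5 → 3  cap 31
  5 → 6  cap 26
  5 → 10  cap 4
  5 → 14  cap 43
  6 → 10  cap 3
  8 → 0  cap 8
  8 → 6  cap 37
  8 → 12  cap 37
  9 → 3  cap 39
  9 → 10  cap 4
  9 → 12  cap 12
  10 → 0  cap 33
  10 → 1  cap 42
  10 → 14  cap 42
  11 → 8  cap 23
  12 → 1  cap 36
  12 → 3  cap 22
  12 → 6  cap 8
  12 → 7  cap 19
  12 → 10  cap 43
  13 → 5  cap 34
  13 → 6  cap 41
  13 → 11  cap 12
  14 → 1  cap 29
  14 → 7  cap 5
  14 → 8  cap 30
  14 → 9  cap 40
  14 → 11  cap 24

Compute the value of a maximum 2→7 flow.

Maximum flow value: 9

augment #1: 2→12→7 bottleneck 1, total now 1
augment #2: 2→0→5→14→7 bottleneck 5, total now 6
augment #3: 2→6→10→1→4→7 bottleneck 3, total now 9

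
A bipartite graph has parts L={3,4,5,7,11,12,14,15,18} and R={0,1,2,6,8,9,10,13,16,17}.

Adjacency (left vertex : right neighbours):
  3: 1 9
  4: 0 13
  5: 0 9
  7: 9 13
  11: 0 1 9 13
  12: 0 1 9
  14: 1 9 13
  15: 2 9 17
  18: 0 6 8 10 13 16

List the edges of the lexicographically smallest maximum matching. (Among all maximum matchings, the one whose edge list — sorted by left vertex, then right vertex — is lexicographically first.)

Lex-smallest maximum matching: {(3,1), (4,0), (5,9), (7,13), (15,2), (18,6)}

|M| = 6 (so the lex-smallest maximum matching has 6 edges)
process left vertices in ascending order; for each, take the smallest-labelled available neighbour that still permits 6 edges overall, or leave it unmatched if none does
lex-smallest matching: {3-1, 4-0, 5-9, 7-13, 15-2, 18-6}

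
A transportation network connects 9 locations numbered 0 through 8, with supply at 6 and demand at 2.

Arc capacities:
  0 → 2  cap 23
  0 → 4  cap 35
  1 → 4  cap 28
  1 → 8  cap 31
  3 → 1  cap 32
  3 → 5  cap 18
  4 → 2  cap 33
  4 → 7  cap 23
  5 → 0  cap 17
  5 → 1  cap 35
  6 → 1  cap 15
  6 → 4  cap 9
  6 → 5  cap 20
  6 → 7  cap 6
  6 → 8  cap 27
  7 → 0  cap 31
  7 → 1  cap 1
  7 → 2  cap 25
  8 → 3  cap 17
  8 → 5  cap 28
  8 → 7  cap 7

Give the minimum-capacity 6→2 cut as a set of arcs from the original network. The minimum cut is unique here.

Min-cut arcs: {(1,4), (5,0), (6,4), (6,7), (8,7)} (total capacity 67)

augment #1: 6→4→2 push 9
augment #2: 6→7→2 push 6
augment #3: 6→1→4→2 push 15
augment #4: 6→5→0→2 push 17
augment #5: 6→8→7→2 push 7
augment #6: 6→5→1→4→2 push 3
augment #7: 6→8→3→1→4→2 push 6
augment #8: 6→8→3→1→4→7→2 push 4
max flow = 67; residual-reachable set from 6 gives S-side
cut edges (S→T): {(1,4), (5,0), (6,4), (6,7), (8,7)} total cap 67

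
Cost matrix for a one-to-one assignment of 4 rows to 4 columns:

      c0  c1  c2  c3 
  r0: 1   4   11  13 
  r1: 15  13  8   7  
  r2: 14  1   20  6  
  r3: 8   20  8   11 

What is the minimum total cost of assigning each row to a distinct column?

optimal assignment: row0→col0 (cost 1), row1→col3 (cost 7), row2→col1 (cost 1), row3→col2 (cost 8)
total = 1 + 7 + 1 + 8 = 17

Minimum assignment cost: 17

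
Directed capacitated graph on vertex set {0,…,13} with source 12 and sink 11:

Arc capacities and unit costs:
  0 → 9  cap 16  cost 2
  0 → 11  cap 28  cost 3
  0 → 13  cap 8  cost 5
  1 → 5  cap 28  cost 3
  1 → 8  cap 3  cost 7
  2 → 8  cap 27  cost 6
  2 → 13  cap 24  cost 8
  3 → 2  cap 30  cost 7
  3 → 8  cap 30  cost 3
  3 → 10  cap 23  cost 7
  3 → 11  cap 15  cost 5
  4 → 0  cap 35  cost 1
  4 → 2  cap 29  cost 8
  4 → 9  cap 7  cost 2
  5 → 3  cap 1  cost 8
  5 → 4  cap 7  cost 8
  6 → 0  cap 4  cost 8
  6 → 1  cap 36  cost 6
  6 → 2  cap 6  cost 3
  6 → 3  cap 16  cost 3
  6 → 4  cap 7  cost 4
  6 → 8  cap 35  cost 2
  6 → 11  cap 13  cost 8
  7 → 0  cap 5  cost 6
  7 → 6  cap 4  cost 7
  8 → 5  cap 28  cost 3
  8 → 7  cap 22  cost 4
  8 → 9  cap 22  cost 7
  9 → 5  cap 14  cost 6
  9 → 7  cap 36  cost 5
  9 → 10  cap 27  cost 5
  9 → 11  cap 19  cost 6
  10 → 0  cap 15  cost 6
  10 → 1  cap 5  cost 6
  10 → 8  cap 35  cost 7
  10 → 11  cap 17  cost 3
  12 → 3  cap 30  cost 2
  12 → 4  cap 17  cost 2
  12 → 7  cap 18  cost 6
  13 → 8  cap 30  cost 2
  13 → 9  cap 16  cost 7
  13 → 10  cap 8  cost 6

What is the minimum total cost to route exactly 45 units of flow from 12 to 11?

Minimum cost for 45 units: 363

shortest-cost path #1: 12→4→0→11 push 17 @ unit cost 6 (adds 102)
shortest-cost path #2: 12→3→11 push 15 @ unit cost 7 (adds 105)
shortest-cost path #3: 12→3→10→11 push 13 @ unit cost 12 (adds 156)
total cost = 363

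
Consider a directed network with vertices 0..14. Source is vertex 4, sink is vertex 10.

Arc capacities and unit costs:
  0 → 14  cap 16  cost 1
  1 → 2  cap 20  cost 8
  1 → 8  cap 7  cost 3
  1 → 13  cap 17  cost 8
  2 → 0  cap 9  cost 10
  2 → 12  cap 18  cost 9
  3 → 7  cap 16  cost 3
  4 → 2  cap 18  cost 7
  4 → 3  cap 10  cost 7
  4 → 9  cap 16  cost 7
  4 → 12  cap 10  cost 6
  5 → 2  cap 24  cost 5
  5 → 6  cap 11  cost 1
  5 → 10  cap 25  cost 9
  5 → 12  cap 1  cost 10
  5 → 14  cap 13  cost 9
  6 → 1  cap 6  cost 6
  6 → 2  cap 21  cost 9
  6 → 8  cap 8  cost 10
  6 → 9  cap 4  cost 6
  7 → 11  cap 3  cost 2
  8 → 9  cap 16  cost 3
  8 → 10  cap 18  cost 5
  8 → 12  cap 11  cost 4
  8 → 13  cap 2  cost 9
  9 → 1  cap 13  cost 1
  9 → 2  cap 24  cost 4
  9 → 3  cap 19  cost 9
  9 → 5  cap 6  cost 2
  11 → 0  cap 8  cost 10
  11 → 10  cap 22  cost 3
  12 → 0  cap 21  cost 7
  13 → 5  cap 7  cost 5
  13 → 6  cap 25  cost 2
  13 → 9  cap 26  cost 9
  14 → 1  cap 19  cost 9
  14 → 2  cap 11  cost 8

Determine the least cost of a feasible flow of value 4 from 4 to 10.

Minimum cost for 4 units: 61

shortest-cost path #1: 4→3→7→11→10 push 3 @ unit cost 15 (adds 45)
shortest-cost path #2: 4→9→1→8→10 push 1 @ unit cost 16 (adds 16)
total cost = 61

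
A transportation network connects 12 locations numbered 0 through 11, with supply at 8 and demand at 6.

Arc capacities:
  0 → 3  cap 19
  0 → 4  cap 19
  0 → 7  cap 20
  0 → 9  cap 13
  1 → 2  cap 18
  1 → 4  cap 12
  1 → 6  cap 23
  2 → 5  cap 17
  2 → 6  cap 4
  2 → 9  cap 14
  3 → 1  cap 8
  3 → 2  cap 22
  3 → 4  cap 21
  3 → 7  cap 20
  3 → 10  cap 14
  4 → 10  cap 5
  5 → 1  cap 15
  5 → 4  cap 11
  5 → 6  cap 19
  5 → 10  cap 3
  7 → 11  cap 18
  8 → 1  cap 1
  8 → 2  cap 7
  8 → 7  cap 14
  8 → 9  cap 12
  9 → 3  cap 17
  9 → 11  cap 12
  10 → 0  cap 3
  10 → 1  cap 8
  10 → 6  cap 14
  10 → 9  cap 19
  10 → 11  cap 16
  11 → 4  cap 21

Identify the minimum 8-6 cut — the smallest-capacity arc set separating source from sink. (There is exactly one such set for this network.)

Min-cut arcs: {(4,10), (8,1), (8,2), (8,9)} (total capacity 25)

augment #1: 8→1→6 push 1
augment #2: 8→2→6 push 4
augment #3: 8→2→5→6 push 3
augment #4: 8→9→3→1→6 push 8
augment #5: 8→9→3→10→6 push 4
augment #6: 8→7→11→4→10→6 push 5
max flow = 25; residual-reachable set from 8 gives S-side
cut edges (S→T): {(4,10), (8,1), (8,2), (8,9)} total cap 25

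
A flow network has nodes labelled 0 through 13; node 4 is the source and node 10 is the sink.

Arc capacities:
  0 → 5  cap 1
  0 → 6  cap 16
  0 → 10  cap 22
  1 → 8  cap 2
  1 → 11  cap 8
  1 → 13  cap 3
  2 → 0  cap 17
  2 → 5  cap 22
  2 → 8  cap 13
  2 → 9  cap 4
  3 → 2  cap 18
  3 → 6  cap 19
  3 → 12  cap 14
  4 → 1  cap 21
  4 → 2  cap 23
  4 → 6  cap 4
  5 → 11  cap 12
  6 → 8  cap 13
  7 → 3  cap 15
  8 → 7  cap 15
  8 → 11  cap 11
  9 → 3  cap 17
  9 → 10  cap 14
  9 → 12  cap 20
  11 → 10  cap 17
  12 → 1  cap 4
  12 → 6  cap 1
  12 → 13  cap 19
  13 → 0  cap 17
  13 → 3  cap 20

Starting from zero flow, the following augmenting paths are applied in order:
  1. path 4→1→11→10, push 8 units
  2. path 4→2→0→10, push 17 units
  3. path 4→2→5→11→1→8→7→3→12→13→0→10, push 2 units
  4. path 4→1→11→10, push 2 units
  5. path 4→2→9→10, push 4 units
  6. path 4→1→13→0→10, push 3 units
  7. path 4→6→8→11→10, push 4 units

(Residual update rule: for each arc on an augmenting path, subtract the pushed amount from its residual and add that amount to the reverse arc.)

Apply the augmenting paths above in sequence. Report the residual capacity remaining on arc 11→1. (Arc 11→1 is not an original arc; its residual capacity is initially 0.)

after path 1 (4→1→11→10, push 8): res(11,1)=8
after path 2 (4→2→0→10, push 17): res(11,1)=8
after path 3 (4→2→5→11→1→8→7→3→12→13→0→10, push 2): res(11,1)=6
after path 4 (4→1→11→10, push 2): res(11,1)=8
after path 5 (4→2→9→10, push 4): res(11,1)=8
after path 6 (4→1→13→0→10, push 3): res(11,1)=8
after path 7 (4→6→8→11→10, push 4): res(11,1)=8

Residual capacity of (11,1): 8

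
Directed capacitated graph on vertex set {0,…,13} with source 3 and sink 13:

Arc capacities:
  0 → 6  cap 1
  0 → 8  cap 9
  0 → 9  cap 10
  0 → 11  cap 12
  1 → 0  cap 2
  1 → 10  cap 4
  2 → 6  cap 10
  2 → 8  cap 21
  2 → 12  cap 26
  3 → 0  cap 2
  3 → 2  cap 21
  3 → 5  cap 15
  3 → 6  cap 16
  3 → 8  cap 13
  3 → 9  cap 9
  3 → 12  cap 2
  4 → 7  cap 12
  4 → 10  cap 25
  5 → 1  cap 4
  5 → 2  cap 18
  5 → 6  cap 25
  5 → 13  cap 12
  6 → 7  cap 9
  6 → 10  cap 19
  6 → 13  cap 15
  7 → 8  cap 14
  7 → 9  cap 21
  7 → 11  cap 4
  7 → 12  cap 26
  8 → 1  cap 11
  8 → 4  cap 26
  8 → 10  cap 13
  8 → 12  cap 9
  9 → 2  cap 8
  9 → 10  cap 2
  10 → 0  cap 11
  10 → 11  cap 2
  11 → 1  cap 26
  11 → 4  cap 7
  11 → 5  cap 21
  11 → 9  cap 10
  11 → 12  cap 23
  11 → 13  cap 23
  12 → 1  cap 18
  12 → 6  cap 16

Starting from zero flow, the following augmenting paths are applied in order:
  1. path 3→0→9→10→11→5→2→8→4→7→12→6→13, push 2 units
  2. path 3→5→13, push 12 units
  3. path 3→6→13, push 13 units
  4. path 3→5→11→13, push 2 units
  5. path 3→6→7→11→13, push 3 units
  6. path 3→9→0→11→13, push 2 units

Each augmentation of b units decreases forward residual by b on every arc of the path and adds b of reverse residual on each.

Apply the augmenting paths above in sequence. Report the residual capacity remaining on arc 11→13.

Residual capacity of (11,13): 16

after path 1 (3→0→9→10→11→5→2→8→4→7→12→6→13, push 2): res(11,13)=23
after path 2 (3→5→13, push 12): res(11,13)=23
after path 3 (3→6→13, push 13): res(11,13)=23
after path 4 (3→5→11→13, push 2): res(11,13)=21
after path 5 (3→6→7→11→13, push 3): res(11,13)=18
after path 6 (3→9→0→11→13, push 2): res(11,13)=16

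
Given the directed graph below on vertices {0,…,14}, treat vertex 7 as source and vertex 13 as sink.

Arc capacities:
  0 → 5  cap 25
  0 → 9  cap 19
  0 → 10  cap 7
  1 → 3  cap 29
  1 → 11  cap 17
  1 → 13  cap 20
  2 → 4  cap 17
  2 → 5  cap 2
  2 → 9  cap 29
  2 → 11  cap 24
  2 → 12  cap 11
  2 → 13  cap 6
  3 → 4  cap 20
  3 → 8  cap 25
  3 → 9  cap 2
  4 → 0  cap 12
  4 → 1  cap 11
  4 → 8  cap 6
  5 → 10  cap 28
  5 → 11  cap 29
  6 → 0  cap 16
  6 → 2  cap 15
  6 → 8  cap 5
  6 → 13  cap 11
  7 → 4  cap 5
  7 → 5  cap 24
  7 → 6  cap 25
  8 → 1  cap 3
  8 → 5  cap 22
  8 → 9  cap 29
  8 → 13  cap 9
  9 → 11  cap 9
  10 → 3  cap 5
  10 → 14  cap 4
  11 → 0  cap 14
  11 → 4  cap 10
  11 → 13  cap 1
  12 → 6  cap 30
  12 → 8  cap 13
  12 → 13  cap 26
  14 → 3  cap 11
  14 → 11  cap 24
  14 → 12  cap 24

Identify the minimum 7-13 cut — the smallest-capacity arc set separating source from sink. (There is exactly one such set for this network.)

augment #1: 7→6→13 push 11
augment #2: 7→4→1→13 push 5
augment #3: 7→5→11→13 push 1
augment #4: 7→6→2→13 push 6
augment #5: 7→6→8→13 push 5
augment #6: 7→6→2→12→13 push 3
augment #7: 7→5→10→3→8→13 push 4
augment #8: 7→5→10→14→12→13 push 4
augment #9: 7→5→11→4→1→13 push 6
augment #10: 7→5→10→3→8→1→13 push 1
augment #11: 7→5→11→4→8→1→13 push 2
augment #12: 7→5→11→4→8→6→2→12→13 push 2
max flow = 50; residual-reachable set from 7 gives S-side
cut edges (S→T): {(7,4), (7,6), (10,3), (10,14), (11,4), (11,13)} total cap 50

Min-cut arcs: {(7,4), (7,6), (10,3), (10,14), (11,4), (11,13)} (total capacity 50)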